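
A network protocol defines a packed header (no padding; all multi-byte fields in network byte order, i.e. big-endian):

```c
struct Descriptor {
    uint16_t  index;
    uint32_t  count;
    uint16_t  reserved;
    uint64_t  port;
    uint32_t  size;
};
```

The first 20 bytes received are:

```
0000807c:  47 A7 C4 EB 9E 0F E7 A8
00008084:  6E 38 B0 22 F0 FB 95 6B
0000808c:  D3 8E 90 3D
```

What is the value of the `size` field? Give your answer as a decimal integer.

`size` follows `index` (2 B), `count` (4 B), `reserved` (2 B), `port` (8 B), so it starts at offset 2 + 4 + 2 + 8 = 16 and occupies 4 bytes.
Bytes at offsets 16..19: D3 8E 90 3D.
Big-endian: lowest address holds the most-significant byte.
The bytes are already most-significant first: 0xD38E903D.
0xD38E903D = 3549335613.

3549335613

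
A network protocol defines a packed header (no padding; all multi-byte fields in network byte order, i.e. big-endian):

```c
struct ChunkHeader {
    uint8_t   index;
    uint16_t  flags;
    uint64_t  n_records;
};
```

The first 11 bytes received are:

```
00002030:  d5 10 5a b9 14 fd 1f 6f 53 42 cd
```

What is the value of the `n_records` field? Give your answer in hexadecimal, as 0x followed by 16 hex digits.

`n_records` follows `index` (1 B), `flags` (2 B), so it starts at offset 1 + 2 = 3 and occupies 8 bytes.
Bytes at offsets 3..10: B9 14 FD 1F 6F 53 42 CD.
Big-endian stores the most-significant byte at the lowest address.
The bytes are already most-significant first: 0xB914FD1F6F5342CD.

0xB914FD1F6F5342CD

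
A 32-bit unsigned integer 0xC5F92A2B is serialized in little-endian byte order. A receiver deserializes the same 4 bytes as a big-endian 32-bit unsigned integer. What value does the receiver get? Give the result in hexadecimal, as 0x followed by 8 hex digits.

Stored little-endian, the bytes at ascending addresses are 2B 2A F9 C5.
Read back as big-endian, the last byte is least significant, giving 0x2B2AF9C5.

0x2B2AF9C5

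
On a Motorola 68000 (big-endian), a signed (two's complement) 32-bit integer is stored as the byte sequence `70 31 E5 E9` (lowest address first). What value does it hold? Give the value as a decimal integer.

1882318313

Big-endian: lowest address holds the most-significant byte.
The bytes are already most-significant first: 0x7031E5E9.
0x7031E5E9 = 1882318313.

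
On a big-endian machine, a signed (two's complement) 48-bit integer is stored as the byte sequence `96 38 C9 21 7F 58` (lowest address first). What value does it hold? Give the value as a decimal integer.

Big-endian: lowest address holds the most-significant byte.
The bytes are already most-significant first: 0x9638C9217F58.
Top bit is set, so as a signed 48-bit value this is 0x9638C9217F58 − 2^48 = -116304339959976.

-116304339959976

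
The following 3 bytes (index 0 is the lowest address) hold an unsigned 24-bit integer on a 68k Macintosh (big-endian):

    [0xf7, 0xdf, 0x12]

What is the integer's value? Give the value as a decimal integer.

16244498

Big-endian: lowest address holds the most-significant byte.
The bytes are already most-significant first: 0xF7DF12.
0xF7DF12 = 16244498.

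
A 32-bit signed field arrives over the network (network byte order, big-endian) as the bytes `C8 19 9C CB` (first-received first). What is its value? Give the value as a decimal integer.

-937845557

Big-endian stores the most-significant byte at the lowest address.
The bytes are already most-significant first: 0xC8199CCB.
Top bit is set, so as a signed 32-bit value this is 0xC8199CCB − 2^32 = -937845557.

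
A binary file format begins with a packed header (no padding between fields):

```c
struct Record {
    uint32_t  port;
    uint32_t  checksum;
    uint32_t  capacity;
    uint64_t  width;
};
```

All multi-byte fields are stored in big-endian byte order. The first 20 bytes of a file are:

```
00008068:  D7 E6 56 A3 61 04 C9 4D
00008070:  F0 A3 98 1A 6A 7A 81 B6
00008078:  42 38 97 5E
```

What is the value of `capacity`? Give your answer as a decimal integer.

`capacity` follows `port` (4 B), `checksum` (4 B), so it starts at offset 4 + 4 = 8 and occupies 4 bytes.
Bytes at offsets 8..11: F0 A3 98 1A.
Big-endian: lowest address holds the most-significant byte.
The bytes are already most-significant first: 0xF0A3981A.
0xF0A3981A = 4037253146.

4037253146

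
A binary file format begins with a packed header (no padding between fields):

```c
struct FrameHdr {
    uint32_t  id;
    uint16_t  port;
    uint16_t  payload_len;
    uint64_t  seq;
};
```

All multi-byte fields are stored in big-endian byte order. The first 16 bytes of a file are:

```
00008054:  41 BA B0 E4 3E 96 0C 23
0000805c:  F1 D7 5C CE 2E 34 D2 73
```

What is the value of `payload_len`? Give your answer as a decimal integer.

3107

`payload_len` follows `id` (4 B), `port` (2 B), so it starts at offset 4 + 2 = 6 and occupies 2 bytes.
Bytes at offsets 6..7: 0C 23.
Big-endian stores the most-significant byte at the lowest address.
The bytes are already most-significant first: 0x0C23.
0x0C23 = 3107.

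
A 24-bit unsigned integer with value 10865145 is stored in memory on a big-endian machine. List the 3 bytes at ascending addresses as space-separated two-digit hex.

10865145 in hexadecimal, padded to 24 bits, is 0xA5C9F9.
Split into bytes (most-significant first): A5 C9 F9.
Big-endian: lowest address holds the most-significant byte.
So the memory order matches the most-significant-first order: A5 C9 F9.

A5 C9 F9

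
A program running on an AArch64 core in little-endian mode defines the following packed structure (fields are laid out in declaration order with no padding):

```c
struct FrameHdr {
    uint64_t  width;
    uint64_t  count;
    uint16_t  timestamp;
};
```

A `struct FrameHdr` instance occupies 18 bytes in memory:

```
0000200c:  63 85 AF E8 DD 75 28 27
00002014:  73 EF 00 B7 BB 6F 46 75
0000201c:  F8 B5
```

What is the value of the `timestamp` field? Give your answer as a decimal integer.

`timestamp` follows `width` (8 B), `count` (8 B), so it starts at offset 8 + 8 = 16 and occupies 2 bytes.
Bytes at offsets 16..17: F8 B5.
Little-endian stores the least-significant byte at the lowest address.
Reassemble most-significant byte first: B5 F8 → 0xB5F8.
0xB5F8 = 46584.

46584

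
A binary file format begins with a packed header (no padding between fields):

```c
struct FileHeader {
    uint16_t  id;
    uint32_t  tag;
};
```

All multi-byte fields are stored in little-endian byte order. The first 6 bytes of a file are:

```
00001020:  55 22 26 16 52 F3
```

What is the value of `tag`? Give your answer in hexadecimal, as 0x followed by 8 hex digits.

`tag` follows `id` (2 bytes), so it starts at byte offset 2 and occupies 4 bytes.
Bytes at offsets 2..5: 26 16 52 F3.
In little-endian order the low byte comes first in memory.
Reassemble most-significant byte first: F3 52 16 26 → 0xF3521626.

0xF3521626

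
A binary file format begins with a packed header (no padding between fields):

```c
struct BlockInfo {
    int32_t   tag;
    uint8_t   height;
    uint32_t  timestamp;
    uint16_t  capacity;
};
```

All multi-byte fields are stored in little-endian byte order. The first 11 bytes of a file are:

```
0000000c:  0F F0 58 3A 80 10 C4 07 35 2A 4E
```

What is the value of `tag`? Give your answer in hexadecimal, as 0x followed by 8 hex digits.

`tag` is the first field, at byte offset 0, occupying 4 bytes.
Bytes at offsets 0..3: 0F F0 58 3A.
In little-endian order the low byte comes first in memory.
Reassemble most-significant byte first: 3A 58 F0 0F → 0x3A58F00F.

0x3A58F00F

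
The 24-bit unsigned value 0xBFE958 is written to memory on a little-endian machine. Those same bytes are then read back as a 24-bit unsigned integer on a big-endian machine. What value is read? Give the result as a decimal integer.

Stored little-endian, the bytes at ascending addresses are 58 E9 BF.
Read back as big-endian, the last byte is least significant, giving 0x58E9BF.
0x58E9BF = 5827007.

5827007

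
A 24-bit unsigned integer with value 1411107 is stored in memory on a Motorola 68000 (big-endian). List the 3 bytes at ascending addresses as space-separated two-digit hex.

1411107 in hexadecimal, padded to 24 bits, is 0x158823.
Split into bytes (most-significant first): 15 88 23.
Big-endian: lowest address holds the most-significant byte.
So the memory order matches the most-significant-first order: 15 88 23.

15 88 23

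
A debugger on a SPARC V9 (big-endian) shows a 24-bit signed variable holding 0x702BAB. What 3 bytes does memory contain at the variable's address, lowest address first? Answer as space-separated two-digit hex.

Split into bytes (most-significant first): 70 2B AB.
Big-endian stores the most-significant byte at the lowest address.
So the memory order matches the most-significant-first order: 70 2B AB.

70 2B AB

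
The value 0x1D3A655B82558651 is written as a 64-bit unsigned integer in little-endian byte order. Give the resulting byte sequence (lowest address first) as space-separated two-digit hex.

51 86 55 82 5B 65 3A 1D

Split into bytes (most-significant first): 1D 3A 65 5B 82 55 86 51.
In little-endian order the low byte comes first in memory.
So at ascending addresses the bytes are 51 86 55 82 5B 65 3A 1D.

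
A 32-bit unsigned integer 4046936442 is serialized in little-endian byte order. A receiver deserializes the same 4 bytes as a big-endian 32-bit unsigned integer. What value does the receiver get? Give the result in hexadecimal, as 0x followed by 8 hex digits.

4046936442 in 32-bit hexadecimal is 0xF137597A.
Stored little-endian, the bytes at ascending addresses are 7A 59 37 F1.
Read back as big-endian, the last byte is least significant, giving 0x7A5937F1.

0x7A5937F1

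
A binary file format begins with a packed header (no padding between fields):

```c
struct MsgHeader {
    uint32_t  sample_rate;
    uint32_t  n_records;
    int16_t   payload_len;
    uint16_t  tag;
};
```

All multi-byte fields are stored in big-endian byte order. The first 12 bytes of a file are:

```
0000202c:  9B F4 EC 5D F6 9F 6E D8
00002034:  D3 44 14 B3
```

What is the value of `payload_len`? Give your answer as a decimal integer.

`payload_len` follows `sample_rate` (4 B), `n_records` (4 B), so it starts at offset 4 + 4 = 8 and occupies 2 bytes.
Bytes at offsets 8..9: D3 44.
Big-endian stores the most-significant byte at the lowest address.
The bytes are already most-significant first: 0xD344.
Top bit is set, so as a signed 16-bit value this is 0xD344 − 2^16 = -11452.

-11452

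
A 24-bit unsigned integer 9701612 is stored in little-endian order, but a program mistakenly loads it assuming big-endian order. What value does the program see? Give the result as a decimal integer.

15468692

9701612 in 24-bit hexadecimal is 0x9408EC.
Stored little-endian, the bytes at ascending addresses are EC 08 94.
Read back as big-endian, the last byte is least significant, giving 0xEC0894.
0xEC0894 = 15468692.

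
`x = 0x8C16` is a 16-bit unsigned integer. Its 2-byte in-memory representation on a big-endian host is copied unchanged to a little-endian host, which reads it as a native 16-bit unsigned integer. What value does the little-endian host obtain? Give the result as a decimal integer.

Stored big-endian, the bytes at ascending addresses are 8C 16.
Read back as little-endian, the first byte is least significant, giving 0x168C.
0x168C = 5772.

5772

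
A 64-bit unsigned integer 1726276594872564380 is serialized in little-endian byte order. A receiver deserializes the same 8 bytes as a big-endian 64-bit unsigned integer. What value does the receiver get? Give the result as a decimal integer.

11257437441586885655

1726276594872564380 in 64-bit hexadecimal is 0x17F4F76AB5733A9C.
Stored little-endian, the bytes at ascending addresses are 9C 3A 73 B5 6A F7 F4 17.
Read back as big-endian, the last byte is least significant, giving 0x9C3A73B56AF7F417.
0x9C3A73B56AF7F417 = 11257437441586885655.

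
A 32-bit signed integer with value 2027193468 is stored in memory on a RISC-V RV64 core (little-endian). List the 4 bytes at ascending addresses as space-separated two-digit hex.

7C 84 D4 78

2027193468 in hexadecimal, padded to 32 bits, is 0x78D4847C.
Split into bytes (most-significant first): 78 D4 84 7C.
In little-endian order the low byte comes first in memory.
So at ascending addresses the bytes are 7C 84 D4 78.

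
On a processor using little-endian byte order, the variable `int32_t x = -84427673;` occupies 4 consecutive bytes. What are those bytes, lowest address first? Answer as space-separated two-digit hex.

Two's complement of -84427673 in 32 bits: 84427673 = 0x05084399; invert → 0xFAF7BC66; add 1 → 0xFAF7BC67.
Split into bytes (most-significant first): FA F7 BC 67.
Little-endian: lowest address holds the least-significant byte.
So at ascending addresses the bytes are 67 BC F7 FA.

67 BC F7 FA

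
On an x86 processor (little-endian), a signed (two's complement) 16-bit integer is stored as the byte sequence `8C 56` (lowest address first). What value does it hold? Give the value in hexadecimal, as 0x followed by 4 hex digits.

Little-endian: lowest address holds the least-significant byte.
Reassemble most-significant byte first: 56 8C → 0x568C.

0x568C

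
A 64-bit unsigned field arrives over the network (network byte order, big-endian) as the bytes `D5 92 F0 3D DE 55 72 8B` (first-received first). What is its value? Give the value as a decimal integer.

15389627025192219275

Big-endian stores the most-significant byte at the lowest address.
The bytes are already most-significant first: 0xD592F03DDE55728B.
0xD592F03DDE55728B = 15389627025192219275.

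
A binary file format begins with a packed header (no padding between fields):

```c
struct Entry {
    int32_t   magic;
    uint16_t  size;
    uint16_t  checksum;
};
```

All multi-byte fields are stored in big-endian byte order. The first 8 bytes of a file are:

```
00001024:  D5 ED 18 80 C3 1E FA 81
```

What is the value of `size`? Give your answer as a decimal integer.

49950

`size` follows `magic` (4 bytes), so it starts at byte offset 4 and occupies 2 bytes.
Bytes at offsets 4..5: C3 1E.
Big-endian: lowest address holds the most-significant byte.
The bytes are already most-significant first: 0xC31E.
0xC31E = 49950.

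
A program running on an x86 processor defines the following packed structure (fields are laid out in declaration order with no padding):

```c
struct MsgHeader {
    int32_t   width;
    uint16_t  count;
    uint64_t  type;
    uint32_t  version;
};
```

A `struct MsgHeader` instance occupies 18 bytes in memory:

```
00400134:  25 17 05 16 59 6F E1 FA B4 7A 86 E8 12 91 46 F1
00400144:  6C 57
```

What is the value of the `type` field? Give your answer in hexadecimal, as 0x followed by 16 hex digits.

0x9112E8867AB4FAE1

`type` follows `width` (4 B), `count` (2 B), so it starts at offset 4 + 2 = 6 and occupies 8 bytes.
Bytes at offsets 6..13: E1 FA B4 7A 86 E8 12 91.
In little-endian order the low byte comes first in memory.
Reassemble most-significant byte first: 91 12 E8 86 7A B4 FA E1 → 0x9112E8867AB4FAE1.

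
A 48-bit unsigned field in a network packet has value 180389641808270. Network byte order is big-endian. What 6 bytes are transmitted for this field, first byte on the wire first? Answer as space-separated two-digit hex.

A4 10 3C 85 69 8E

180389641808270 in hexadecimal, padded to 48 bits, is 0xA4103C85698E.
Split into bytes (most-significant first): A4 10 3C 85 69 8E.
Big-endian stores the most-significant byte at the lowest address.
So the memory order matches the most-significant-first order: A4 10 3C 85 69 8E.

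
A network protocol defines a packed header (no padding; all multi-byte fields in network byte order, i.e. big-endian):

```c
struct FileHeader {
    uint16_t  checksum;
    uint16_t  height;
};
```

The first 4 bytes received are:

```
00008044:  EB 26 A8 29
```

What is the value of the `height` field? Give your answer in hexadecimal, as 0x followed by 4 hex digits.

`height` follows `checksum` (2 bytes), so it starts at byte offset 2 and occupies 2 bytes.
Bytes at offsets 2..3: A8 29.
Big-endian: lowest address holds the most-significant byte.
The bytes are already most-significant first: 0xA829.

0xA829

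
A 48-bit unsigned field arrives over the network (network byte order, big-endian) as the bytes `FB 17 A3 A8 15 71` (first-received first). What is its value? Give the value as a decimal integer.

Big-endian stores the most-significant byte at the lowest address.
The bytes are already most-significant first: 0xFB17A3A81571.
0xFB17A3A81571 = 276078948521329.

276078948521329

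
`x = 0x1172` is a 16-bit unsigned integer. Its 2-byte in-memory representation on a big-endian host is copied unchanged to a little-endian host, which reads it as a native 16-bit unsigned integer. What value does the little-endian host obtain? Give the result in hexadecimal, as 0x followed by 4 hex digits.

Stored big-endian, the bytes at ascending addresses are 11 72.
Read back as little-endian, the first byte is least significant, giving 0x7211.

0x7211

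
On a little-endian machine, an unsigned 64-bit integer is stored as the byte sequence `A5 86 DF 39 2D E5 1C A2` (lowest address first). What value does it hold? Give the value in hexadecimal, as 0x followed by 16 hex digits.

0xA21CE52D39DF86A5

Little-endian stores the least-significant byte at the lowest address.
Reassemble most-significant byte first: A2 1C E5 2D 39 DF 86 A5 → 0xA21CE52D39DF86A5.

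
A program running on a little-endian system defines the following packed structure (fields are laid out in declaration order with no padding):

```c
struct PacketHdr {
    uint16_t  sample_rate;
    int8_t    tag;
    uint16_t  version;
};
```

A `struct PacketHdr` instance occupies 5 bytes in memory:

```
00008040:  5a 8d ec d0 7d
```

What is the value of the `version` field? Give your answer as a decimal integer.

32208

`version` follows `sample_rate` (2 B), `tag` (1 B), so it starts at offset 2 + 1 = 3 and occupies 2 bytes.
Bytes at offsets 3..4: D0 7D.
Little-endian stores the least-significant byte at the lowest address.
Reassemble most-significant byte first: 7D D0 → 0x7DD0.
0x7DD0 = 32208.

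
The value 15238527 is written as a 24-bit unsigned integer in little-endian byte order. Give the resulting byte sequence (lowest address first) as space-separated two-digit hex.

7F 85 E8

15238527 in hexadecimal, padded to 24 bits, is 0xE8857F.
Split into bytes (most-significant first): E8 85 7F.
Little-endian stores the least-significant byte at the lowest address.
So at ascending addresses the bytes are 7F 85 E8.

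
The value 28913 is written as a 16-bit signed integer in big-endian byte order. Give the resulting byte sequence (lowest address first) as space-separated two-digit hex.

70 F1

28913 in hexadecimal, padded to 16 bits, is 0x70F1.
Split into bytes (most-significant first): 70 F1.
In big-endian order the high byte comes first in memory.
So the memory order matches the most-significant-first order: 70 F1.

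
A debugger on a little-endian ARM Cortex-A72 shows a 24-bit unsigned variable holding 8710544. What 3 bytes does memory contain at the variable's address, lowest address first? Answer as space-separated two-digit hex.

90 E9 84

8710544 in hexadecimal, padded to 24 bits, is 0x84E990.
Split into bytes (most-significant first): 84 E9 90.
In little-endian order the low byte comes first in memory.
So at ascending addresses the bytes are 90 E9 84.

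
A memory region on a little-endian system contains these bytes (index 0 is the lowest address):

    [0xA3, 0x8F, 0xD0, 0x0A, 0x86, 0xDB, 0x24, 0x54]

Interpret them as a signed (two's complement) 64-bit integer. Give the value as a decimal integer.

In little-endian order the low byte comes first in memory.
Reassemble most-significant byte first: 54 24 DB 86 0A D0 8F A3 → 0x5424DB860AD08FA3.
0x5424DB860AD08FA3 = 6063212367101071267.

6063212367101071267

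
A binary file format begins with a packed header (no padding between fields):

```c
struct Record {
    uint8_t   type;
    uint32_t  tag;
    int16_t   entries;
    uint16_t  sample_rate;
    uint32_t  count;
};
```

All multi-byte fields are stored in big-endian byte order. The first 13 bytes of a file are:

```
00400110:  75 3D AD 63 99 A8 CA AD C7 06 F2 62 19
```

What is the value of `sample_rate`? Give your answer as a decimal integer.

`sample_rate` follows `type` (1 B), `tag` (4 B), `entries` (2 B), so it starts at offset 1 + 4 + 2 = 7 and occupies 2 bytes.
Bytes at offsets 7..8: AD C7.
In big-endian order the high byte comes first in memory.
The bytes are already most-significant first: 0xADC7.
0xADC7 = 44487.

44487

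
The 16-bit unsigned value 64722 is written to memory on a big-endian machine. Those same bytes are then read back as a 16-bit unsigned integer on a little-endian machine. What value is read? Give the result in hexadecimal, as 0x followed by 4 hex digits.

0xD2FC

64722 in 16-bit hexadecimal is 0xFCD2.
Stored big-endian, the bytes at ascending addresses are FC D2.
Read back as little-endian, the first byte is least significant, giving 0xD2FC.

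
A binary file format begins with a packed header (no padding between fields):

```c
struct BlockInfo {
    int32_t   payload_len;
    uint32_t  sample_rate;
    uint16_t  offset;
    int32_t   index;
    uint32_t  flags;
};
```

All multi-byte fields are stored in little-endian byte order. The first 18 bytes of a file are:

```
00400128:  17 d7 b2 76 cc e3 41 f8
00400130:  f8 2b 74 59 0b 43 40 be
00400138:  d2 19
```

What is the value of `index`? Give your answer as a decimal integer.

1124817268

`index` follows `payload_len` (4 B), `sample_rate` (4 B), `offset` (2 B), so it starts at offset 4 + 4 + 2 = 10 and occupies 4 bytes.
Bytes at offsets 10..13: 74 59 0B 43.
In little-endian order the low byte comes first in memory.
Reassemble most-significant byte first: 43 0B 59 74 → 0x430B5974.
0x430B5974 = 1124817268.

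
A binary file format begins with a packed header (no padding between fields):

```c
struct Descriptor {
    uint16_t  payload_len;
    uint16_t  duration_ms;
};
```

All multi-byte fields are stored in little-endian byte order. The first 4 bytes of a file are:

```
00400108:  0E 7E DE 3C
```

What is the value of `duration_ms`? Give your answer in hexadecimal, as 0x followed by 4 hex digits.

0x3CDE

`duration_ms` follows `payload_len` (2 bytes), so it starts at byte offset 2 and occupies 2 bytes.
Bytes at offsets 2..3: DE 3C.
In little-endian order the low byte comes first in memory.
Reassemble most-significant byte first: 3C DE → 0x3CDE.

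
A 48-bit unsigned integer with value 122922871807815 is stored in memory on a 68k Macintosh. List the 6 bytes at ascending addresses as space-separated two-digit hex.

6F CC 36 1B DF 47

122922871807815 in hexadecimal, padded to 48 bits, is 0x6FCC361BDF47.
Split into bytes (most-significant first): 6F CC 36 1B DF 47.
Big-endian stores the most-significant byte at the lowest address.
So the memory order matches the most-significant-first order: 6F CC 36 1B DF 47.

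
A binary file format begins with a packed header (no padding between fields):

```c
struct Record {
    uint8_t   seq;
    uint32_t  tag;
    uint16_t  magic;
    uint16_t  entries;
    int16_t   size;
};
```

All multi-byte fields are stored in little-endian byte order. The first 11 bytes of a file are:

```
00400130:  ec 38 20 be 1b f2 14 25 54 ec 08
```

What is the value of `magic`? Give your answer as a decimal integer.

5362

`magic` follows `seq` (1 B), `tag` (4 B), so it starts at offset 1 + 4 = 5 and occupies 2 bytes.
Bytes at offsets 5..6: F2 14.
Little-endian stores the least-significant byte at the lowest address.
Reassemble most-significant byte first: 14 F2 → 0x14F2.
0x14F2 = 5362.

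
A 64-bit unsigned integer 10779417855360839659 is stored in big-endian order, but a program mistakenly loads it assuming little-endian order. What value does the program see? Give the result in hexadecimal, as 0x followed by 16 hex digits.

10779417855360839659 in 64-bit hexadecimal is 0x95982F6D7A492FEB.
Stored big-endian, the bytes at ascending addresses are 95 98 2F 6D 7A 49 2F EB.
Read back as little-endian, the first byte is least significant, giving 0xEB2F497A6D2F9895.

0xEB2F497A6D2F9895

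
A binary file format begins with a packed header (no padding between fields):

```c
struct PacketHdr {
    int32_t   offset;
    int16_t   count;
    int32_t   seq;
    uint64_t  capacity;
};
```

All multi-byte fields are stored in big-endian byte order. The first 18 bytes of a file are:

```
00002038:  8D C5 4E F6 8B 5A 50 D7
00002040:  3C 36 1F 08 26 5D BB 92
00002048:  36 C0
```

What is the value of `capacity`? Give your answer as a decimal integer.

`capacity` follows `offset` (4 B), `count` (2 B), `seq` (4 B), so it starts at offset 4 + 2 + 4 = 10 and occupies 8 bytes.
Bytes at offsets 10..17: 1F 08 26 5D BB 92 36 C0.
Big-endian: lowest address holds the most-significant byte.
The bytes are already most-significant first: 0x1F08265DBB9236C0.
0x1F08265DBB9236C0 = 2236079399010186944.

2236079399010186944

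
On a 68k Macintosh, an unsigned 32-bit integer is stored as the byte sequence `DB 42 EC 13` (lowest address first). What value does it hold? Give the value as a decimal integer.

3678596115

Big-endian: lowest address holds the most-significant byte.
The bytes are already most-significant first: 0xDB42EC13.
0xDB42EC13 = 3678596115.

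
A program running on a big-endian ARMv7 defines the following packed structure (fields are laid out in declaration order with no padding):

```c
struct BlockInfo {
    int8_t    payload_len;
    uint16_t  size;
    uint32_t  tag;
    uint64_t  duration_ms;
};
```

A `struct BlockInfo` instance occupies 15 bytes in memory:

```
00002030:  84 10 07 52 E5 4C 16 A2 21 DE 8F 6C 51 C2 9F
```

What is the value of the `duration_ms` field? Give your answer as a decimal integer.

11682863615954764447

`duration_ms` follows `payload_len` (1 B), `size` (2 B), `tag` (4 B), so it starts at offset 1 + 2 + 4 = 7 and occupies 8 bytes.
Bytes at offsets 7..14: A2 21 DE 8F 6C 51 C2 9F.
In big-endian order the high byte comes first in memory.
The bytes are already most-significant first: 0xA221DE8F6C51C29F.
0xA221DE8F6C51C29F = 11682863615954764447.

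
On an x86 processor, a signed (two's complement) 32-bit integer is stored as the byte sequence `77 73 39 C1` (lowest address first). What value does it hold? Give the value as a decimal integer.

Little-endian: lowest address holds the least-significant byte.
Reassemble most-significant byte first: C1 39 73 77 → 0xC1397377.
Top bit is set, so as a signed 32-bit value this is 0xC1397377 − 2^32 = -1053199497.

-1053199497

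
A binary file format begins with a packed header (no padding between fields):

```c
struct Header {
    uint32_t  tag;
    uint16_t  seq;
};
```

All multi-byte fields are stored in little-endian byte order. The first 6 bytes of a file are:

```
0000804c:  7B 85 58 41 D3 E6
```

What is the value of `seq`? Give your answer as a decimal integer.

59091

`seq` follows `tag` (4 bytes), so it starts at byte offset 4 and occupies 2 bytes.
Bytes at offsets 4..5: D3 E6.
Little-endian stores the least-significant byte at the lowest address.
Reassemble most-significant byte first: E6 D3 → 0xE6D3.
0xE6D3 = 59091.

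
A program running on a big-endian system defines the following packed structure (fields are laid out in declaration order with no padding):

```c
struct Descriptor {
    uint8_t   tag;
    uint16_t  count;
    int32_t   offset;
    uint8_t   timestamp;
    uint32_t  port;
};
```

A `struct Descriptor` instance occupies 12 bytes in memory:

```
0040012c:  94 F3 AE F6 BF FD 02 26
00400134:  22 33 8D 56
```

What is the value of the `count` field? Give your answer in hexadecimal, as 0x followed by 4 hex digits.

0xF3AE

`count` follows `tag` (1 byte), so it starts at byte offset 1 and occupies 2 bytes.
Bytes at offsets 1..2: F3 AE.
In big-endian order the high byte comes first in memory.
The bytes are already most-significant first: 0xF3AE.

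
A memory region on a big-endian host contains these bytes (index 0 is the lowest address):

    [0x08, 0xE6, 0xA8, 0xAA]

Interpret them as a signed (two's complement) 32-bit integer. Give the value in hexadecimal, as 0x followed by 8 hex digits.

0x08E6A8AA

Big-endian stores the most-significant byte at the lowest address.
The bytes are already most-significant first: 0x08E6A8AA.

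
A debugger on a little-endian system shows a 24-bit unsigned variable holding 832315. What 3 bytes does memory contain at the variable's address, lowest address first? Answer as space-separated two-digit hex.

832315 in hexadecimal, padded to 24 bits, is 0x0CB33B.
Split into bytes (most-significant first): 0C B3 3B.
In little-endian order the low byte comes first in memory.
So at ascending addresses the bytes are 3B B3 0C.

3B B3 0C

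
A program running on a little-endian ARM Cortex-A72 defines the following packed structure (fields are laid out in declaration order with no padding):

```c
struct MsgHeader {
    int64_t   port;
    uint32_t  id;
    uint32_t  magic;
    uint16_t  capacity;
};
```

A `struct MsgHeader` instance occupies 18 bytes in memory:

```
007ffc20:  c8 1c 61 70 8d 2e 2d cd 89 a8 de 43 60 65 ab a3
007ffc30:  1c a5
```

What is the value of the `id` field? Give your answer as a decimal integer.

1138665609

`id` follows `port` (8 bytes), so it starts at byte offset 8 and occupies 4 bytes.
Bytes at offsets 8..11: 89 A8 DE 43.
In little-endian order the low byte comes first in memory.
Reassemble most-significant byte first: 43 DE A8 89 → 0x43DEA889.
0x43DEA889 = 1138665609.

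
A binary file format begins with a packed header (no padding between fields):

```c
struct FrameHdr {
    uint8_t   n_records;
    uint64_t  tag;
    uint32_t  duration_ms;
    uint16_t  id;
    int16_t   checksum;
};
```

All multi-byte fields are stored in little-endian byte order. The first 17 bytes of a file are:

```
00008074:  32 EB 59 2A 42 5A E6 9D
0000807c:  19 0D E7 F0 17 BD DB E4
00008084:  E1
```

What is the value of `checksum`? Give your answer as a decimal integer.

-7708

`checksum` follows `n_records` (1 B), `tag` (8 B), `duration_ms` (4 B), `id` (2 B), so it starts at offset 1 + 8 + 4 + 2 = 15 and occupies 2 bytes.
Bytes at offsets 15..16: E4 E1.
In little-endian order the low byte comes first in memory.
Reassemble most-significant byte first: E1 E4 → 0xE1E4.
Top bit is set, so as a signed 16-bit value this is 0xE1E4 − 2^16 = -7708.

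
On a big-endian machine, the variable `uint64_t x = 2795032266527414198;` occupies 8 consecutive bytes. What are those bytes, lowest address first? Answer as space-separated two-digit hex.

2795032266527414198 in hexadecimal, padded to 64 bits, is 0x26C9F309A61F17B6.
Split into bytes (most-significant first): 26 C9 F3 09 A6 1F 17 B6.
Big-endian: lowest address holds the most-significant byte.
So the memory order matches the most-significant-first order: 26 C9 F3 09 A6 1F 17 B6.

26 C9 F3 09 A6 1F 17 B6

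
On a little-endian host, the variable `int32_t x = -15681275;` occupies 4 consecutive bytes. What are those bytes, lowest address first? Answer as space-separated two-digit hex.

Two's complement of -15681275 in 32 bits: 15681275 = 0x00EF46FB; invert → 0xFF10B904; add 1 → 0xFF10B905.
Split into bytes (most-significant first): FF 10 B9 05.
In little-endian order the low byte comes first in memory.
So at ascending addresses the bytes are 05 B9 10 FF.

05 B9 10 FF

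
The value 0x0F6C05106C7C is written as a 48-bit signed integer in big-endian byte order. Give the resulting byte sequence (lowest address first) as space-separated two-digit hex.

0F 6C 05 10 6C 7C

Split into bytes (most-significant first): 0F 6C 05 10 6C 7C.
Big-endian stores the most-significant byte at the lowest address.
So the memory order matches the most-significant-first order: 0F 6C 05 10 6C 7C.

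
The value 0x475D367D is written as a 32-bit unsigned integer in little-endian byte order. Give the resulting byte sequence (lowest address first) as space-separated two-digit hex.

Split into bytes (most-significant first): 47 5D 36 7D.
Little-endian stores the least-significant byte at the lowest address.
So at ascending addresses the bytes are 7D 36 5D 47.

7D 36 5D 47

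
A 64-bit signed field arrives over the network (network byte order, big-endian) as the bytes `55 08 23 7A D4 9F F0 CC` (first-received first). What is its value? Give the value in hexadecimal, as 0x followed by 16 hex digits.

Big-endian stores the most-significant byte at the lowest address.
The bytes are already most-significant first: 0x5508237AD49FF0CC.

0x5508237AD49FF0CC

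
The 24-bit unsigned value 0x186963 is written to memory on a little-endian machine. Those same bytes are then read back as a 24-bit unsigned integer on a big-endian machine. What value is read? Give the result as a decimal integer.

Stored little-endian, the bytes at ascending addresses are 63 69 18.
Read back as big-endian, the last byte is least significant, giving 0x636918.
0x636918 = 6514968.

6514968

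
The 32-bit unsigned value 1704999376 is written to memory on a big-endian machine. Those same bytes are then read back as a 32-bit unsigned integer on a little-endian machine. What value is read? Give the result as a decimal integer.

1704999376 in 32-bit hexadecimal is 0x65A039D0.
Stored big-endian, the bytes at ascending addresses are 65 A0 39 D0.
Read back as little-endian, the first byte is least significant, giving 0xD039A065.
0xD039A065 = 3493437541.

3493437541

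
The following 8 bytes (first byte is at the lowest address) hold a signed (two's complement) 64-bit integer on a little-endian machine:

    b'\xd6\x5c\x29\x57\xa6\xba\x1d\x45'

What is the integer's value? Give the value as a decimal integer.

4980341986531302614

Little-endian stores the least-significant byte at the lowest address.
Reassemble most-significant byte first: 45 1D BA A6 57 29 5C D6 → 0x451DBAA657295CD6.
0x451DBAA657295CD6 = 4980341986531302614.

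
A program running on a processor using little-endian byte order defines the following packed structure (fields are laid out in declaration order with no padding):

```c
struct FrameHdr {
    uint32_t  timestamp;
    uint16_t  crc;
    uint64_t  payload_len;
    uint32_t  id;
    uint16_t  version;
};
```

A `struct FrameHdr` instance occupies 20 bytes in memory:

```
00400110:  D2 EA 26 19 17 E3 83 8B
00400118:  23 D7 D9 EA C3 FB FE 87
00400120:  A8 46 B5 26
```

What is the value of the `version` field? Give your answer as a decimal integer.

9909

`version` follows `timestamp` (4 B), `crc` (2 B), `payload_len` (8 B), `id` (4 B), so it starts at offset 4 + 2 + 8 + 4 = 18 and occupies 2 bytes.
Bytes at offsets 18..19: B5 26.
Little-endian: lowest address holds the least-significant byte.
Reassemble most-significant byte first: 26 B5 → 0x26B5.
0x26B5 = 9909.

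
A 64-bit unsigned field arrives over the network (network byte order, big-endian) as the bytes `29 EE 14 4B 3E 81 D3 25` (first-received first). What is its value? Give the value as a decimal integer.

3021374713415979813

Big-endian stores the most-significant byte at the lowest address.
The bytes are already most-significant first: 0x29EE144B3E81D325.
0x29EE144B3E81D325 = 3021374713415979813.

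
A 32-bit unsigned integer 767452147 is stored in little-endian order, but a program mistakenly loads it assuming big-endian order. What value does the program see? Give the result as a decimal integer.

767452147 in 32-bit hexadecimal is 0x2DBE63F3.
Stored little-endian, the bytes at ascending addresses are F3 63 BE 2D.
Read back as big-endian, the last byte is least significant, giving 0xF363BE2D.
0xF363BE2D = 4083400237.

4083400237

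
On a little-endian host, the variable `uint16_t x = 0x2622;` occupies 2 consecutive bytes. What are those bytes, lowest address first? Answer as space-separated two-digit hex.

Split into bytes (most-significant first): 26 22.
In little-endian order the low byte comes first in memory.
So at ascending addresses the bytes are 22 26.

22 26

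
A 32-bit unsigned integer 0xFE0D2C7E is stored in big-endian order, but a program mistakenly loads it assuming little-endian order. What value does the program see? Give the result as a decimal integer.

2116816382

Stored big-endian, the bytes at ascending addresses are FE 0D 2C 7E.
Read back as little-endian, the first byte is least significant, giving 0x7E2C0DFE.
0x7E2C0DFE = 2116816382.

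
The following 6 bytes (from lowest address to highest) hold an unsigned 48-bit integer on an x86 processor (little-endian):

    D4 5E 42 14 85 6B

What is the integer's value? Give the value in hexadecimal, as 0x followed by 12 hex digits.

0x6B8514425ED4

Little-endian stores the least-significant byte at the lowest address.
Reassemble most-significant byte first: 6B 85 14 42 5E D4 → 0x6B8514425ED4.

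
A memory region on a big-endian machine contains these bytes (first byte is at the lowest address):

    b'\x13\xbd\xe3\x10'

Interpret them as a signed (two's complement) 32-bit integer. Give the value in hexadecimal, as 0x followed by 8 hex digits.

Big-endian stores the most-significant byte at the lowest address.
The bytes are already most-significant first: 0x13BDE310.

0x13BDE310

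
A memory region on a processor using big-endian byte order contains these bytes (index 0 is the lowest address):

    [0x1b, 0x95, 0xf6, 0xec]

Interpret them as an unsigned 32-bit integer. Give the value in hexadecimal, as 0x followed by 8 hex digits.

Big-endian stores the most-significant byte at the lowest address.
The bytes are already most-significant first: 0x1B95F6EC.

0x1B95F6EC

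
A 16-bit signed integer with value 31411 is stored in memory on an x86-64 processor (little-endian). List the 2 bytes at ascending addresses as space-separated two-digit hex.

B3 7A

31411 in hexadecimal, padded to 16 bits, is 0x7AB3.
Split into bytes (most-significant first): 7A B3.
In little-endian order the low byte comes first in memory.
So at ascending addresses the bytes are B3 7A.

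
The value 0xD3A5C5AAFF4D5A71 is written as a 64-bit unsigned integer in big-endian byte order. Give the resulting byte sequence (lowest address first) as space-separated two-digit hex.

Split into bytes (most-significant first): D3 A5 C5 AA FF 4D 5A 71.
In big-endian order the high byte comes first in memory.
So the memory order matches the most-significant-first order: D3 A5 C5 AA FF 4D 5A 71.

D3 A5 C5 AA FF 4D 5A 71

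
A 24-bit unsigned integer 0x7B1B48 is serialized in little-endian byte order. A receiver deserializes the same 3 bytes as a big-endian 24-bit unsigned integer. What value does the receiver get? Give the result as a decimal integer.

4725627

Stored little-endian, the bytes at ascending addresses are 48 1B 7B.
Read back as big-endian, the last byte is least significant, giving 0x481B7B.
0x481B7B = 4725627.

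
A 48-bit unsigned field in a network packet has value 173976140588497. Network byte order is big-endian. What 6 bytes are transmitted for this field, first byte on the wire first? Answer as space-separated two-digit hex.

173976140588497 in hexadecimal, padded to 48 bits, is 0x9E3AFA0F25D1.
Split into bytes (most-significant first): 9E 3A FA 0F 25 D1.
Big-endian: lowest address holds the most-significant byte.
So the memory order matches the most-significant-first order: 9E 3A FA 0F 25 D1.

9E 3A FA 0F 25 D1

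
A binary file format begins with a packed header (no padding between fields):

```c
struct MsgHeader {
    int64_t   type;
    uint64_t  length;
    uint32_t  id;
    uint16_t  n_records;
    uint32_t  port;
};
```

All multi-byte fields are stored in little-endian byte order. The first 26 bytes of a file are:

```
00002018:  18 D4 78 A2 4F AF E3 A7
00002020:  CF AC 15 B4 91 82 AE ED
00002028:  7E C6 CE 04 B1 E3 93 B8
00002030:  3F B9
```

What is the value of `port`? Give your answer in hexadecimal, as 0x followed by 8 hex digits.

`port` follows `type` (8 B), `length` (8 B), `id` (4 B), `n_records` (2 B), so it starts at offset 8 + 8 + 4 + 2 = 22 and occupies 4 bytes.
Bytes at offsets 22..25: 93 B8 3F B9.
Little-endian: lowest address holds the least-significant byte.
Reassemble most-significant byte first: B9 3F B8 93 → 0xB93FB893.

0xB93FB893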